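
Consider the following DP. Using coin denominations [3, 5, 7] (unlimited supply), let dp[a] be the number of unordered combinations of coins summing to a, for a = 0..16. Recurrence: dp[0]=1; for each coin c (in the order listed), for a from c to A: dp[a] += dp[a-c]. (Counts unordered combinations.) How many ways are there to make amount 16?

after  coin     0     1     2     3     4     5     6     7     8     9    10    11    12    13    14    15    16
          3     1     0     0     1     0     0     1     0     0     1     0     0     1     0     0     1     0
          5     1     0     0     1     0     1     1     0     1     1     1     1     1     1     1     2     1
          7     1     0     0     1     0     1     1     1     1     1     2     1     2     2     2     3     2

2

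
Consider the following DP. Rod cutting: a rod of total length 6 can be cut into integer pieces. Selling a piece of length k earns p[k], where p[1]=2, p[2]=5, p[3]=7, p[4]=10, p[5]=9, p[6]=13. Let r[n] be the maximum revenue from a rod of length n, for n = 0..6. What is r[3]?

   n    0    1    2    3    4    5    6
r[n]    0    2    5    7   10   12   15

7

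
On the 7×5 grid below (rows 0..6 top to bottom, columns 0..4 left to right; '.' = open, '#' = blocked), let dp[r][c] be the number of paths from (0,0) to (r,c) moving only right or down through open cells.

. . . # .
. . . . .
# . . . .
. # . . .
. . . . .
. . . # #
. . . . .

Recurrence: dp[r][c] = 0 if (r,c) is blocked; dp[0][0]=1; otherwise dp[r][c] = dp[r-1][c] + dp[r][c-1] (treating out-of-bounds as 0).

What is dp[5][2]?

5

r\c   0   1   2   3   4
  0   1   1   1   0   0
  1   1   2   3   3   3
  2   0   2   5   8  11
  3   0   0   5  13  24
  4   0   0   5  18  42
  5   0   0   5   0   0
  6   0   0   5   5   5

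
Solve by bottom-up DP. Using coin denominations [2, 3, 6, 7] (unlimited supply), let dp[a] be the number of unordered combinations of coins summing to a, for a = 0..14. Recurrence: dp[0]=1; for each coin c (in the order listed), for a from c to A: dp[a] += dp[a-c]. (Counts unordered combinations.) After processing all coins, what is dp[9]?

after  coin     0     1     2     3     4     5     6     7     8     9    10    11    12    13    14
          2     1     0     1     0     1     0     1     0     1     0     1     0     1     0     1
          3     1     0     1     1     1     1     2     1     2     2     2     2     3     2     3
          6     1     0     1     1     1     1     3     1     3     3     3     3     6     3     6
          7     1     0     1     1     1     1     3     2     3     4     4     4     7     6     8

4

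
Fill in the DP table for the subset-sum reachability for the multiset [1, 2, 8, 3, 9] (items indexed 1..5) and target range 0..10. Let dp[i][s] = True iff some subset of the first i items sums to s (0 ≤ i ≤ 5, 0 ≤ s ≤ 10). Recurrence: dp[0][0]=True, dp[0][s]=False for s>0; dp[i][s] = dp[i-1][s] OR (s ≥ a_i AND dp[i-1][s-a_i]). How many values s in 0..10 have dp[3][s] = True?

7

i\s   0   1   2   3   4   5   6   7   8   9  10
  0   T   F   F   F   F   F   F   F   F   F   F
  1   T   T   F   F   F   F   F   F   F   F   F
  2   T   T   T   T   F   F   F   F   F   F   F
  3   T   T   T   T   F   F   F   F   T   T   T
  4   T   T   T   T   T   T   T   F   T   T   T
  5   T   T   T   T   T   T   T   F   T   T   T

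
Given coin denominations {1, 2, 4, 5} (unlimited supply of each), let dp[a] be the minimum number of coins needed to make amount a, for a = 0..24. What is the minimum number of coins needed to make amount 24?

 a  0  1  2  3  4  5  6  7  8  9 10 11 12 13 14 15 16 17 18 19 20 21 22 23 24
dp  0  1  1  2  1  1  2  2  2  2  2  3  3  3  3  3  4  4  4  4  4  5  5  5  5

5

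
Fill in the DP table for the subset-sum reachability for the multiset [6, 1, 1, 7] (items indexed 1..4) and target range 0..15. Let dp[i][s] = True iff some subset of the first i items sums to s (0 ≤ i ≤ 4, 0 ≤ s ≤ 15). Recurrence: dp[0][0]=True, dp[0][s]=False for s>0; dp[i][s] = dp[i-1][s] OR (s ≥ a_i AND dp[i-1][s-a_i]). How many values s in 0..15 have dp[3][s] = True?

i\s   0   1   2   3   4   5   6   7   8   9  10  11  12  13  14  15
  0   T   F   F   F   F   F   F   F   F   F   F   F   F   F   F   F
  1   T   F   F   F   F   F   T   F   F   F   F   F   F   F   F   F
  2   T   T   F   F   F   F   T   T   F   F   F   F   F   F   F   F
  3   T   T   T   F   F   F   T   T   T   F   F   F   F   F   F   F
  4   T   T   T   F   F   F   T   T   T   T   F   F   F   T   T   T

6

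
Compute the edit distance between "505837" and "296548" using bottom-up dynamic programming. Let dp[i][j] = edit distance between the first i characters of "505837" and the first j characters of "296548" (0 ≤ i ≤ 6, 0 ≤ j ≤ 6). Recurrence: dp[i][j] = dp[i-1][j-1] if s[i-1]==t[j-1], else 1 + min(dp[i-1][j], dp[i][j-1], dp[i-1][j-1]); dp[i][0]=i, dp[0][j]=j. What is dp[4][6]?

4

   ''  2  9  6  5  4  8
''  0  1  2  3  4  5  6
 5  1  1  2  3  3  4  5
 0  2  2  2  3  4  4  5
 5  3  3  3  3  3  4  5
 8  4  4  4  4  4  4  4
 3  5  5  5  5  5  5  5
 7  6  6  6  6  6  6  6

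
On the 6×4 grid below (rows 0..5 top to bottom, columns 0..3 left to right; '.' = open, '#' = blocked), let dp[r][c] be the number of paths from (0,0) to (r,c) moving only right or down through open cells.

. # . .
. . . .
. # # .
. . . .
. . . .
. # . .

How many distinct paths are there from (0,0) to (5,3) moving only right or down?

r\c   0   1   2   3
  0   1   0   0   0
  1   1   1   1   1
  2   1   0   0   1
  3   1   1   1   2
  4   1   2   3   5
  5   1   0   3   8

8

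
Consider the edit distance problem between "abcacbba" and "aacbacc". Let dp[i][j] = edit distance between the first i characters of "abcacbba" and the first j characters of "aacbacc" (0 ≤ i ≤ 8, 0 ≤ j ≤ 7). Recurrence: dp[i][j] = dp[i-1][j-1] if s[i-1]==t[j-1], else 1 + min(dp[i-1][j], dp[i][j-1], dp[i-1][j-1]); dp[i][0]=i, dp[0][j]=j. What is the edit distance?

   ''  a  a  c  b  a  c  c
''  0  1  2  3  4  5  6  7
 a  1  0  1  2  3  4  5  6
 b  2  1  1  2  2  3  4  5
 c  3  2  2  1  2  3  3  4
 a  4  3  2  2  2  2  3  4
 c  5  4  3  2  3  3  2  3
 b  6  5  4  3  2  3  3  3
 b  7  6  5  4  3  3  4  4
 a  8  7  6  5  4  3  4  5

5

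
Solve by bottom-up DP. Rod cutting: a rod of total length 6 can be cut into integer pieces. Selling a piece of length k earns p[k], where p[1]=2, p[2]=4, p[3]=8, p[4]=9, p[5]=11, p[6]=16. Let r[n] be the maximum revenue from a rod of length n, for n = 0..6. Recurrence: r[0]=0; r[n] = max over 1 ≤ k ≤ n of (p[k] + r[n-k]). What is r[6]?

   n    0    1    2    3    4    5    6
r[n]    0    2    4    8   10   12   16

16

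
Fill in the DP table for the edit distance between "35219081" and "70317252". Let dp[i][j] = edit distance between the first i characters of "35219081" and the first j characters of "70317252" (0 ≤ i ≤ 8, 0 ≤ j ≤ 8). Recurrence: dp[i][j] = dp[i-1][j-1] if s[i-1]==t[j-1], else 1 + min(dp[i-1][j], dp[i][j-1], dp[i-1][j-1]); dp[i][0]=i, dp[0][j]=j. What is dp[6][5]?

   ''  7  0  3  1  7  2  5  2
''  0  1  2  3  4  5  6  7  8
 3  1  1  2  2  3  4  5  6  7
 5  2  2  2  3  3  4  5  5  6
 2  3  3  3  3  4  4  4  5  5
 1  4  4  4  4  3  4  5  5  6
 9  5  5  5  5  4  4  5  6  6
 0  6  6  5  6  5  5  5  6  7
 8  7  7  6  6  6  6  6  6  7
 1  8  8  7  7  6  7  7  7  7

5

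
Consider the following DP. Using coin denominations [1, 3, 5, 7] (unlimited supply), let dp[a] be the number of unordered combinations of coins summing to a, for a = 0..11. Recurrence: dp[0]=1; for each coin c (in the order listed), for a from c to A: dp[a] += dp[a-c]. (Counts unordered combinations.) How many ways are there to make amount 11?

10

after  coin     0     1     2     3     4     5     6     7     8     9    10    11
          1     1     1     1     1     1     1     1     1     1     1     1     1
          3     1     1     1     2     2     2     3     3     3     4     4     4
          5     1     1     1     2     2     3     4     4     5     6     7     8
          7     1     1     1     2     2     3     4     5     6     7     9    10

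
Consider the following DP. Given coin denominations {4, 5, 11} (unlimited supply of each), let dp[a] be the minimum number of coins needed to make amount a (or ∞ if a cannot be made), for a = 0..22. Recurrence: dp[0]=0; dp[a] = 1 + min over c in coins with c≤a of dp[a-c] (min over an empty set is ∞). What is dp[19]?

3

 a  0  1  2  3  4  5  6  7  8  9 10 11 12 13 14 15 16 17 18 19 20 21 22
dp  0  -  -  -  1  1  -  -  2  2  2  1  3  3  3  2  2  4  4  3  3  3  2
(- denotes ∞ / unreachable)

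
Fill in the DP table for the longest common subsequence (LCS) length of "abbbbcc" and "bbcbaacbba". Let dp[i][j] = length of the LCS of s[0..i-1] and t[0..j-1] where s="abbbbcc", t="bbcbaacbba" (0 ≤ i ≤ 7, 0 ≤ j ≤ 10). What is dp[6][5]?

   ''  b  b  c  b  a  a  c  b  b  a
''  0  0  0  0  0  0  0  0  0  0  0
 a  0  0  0  0  0  1  1  1  1  1  1
 b  0  1  1  1  1  1  1  1  2  2  2
 b  0  1  2  2  2  2  2  2  2  3  3
 b  0  1  2  2  3  3  3  3  3  3  3
 b  0  1  2  2  3  3  3  3  4  4  4
 c  0  1  2  3  3  3  3  4  4  4  4
 c  0  1  2  3  3  3  3  4  4  4  4

3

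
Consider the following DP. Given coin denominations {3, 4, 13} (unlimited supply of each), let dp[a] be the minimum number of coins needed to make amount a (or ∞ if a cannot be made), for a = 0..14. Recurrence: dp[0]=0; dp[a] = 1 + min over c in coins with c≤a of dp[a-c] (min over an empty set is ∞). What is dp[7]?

2

 a  0  1  2  3  4  5  6  7  8  9 10 11 12 13 14
dp  0  -  -  1  1  -  2  2  2  3  3  3  3  1  4
(- denotes ∞ / unreachable)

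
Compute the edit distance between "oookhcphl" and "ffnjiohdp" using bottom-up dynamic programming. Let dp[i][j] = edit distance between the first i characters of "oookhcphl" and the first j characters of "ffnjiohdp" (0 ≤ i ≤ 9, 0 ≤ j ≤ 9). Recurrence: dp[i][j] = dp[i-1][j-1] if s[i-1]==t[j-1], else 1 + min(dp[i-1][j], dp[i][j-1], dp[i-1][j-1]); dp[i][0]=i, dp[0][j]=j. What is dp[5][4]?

5

   ''  f  f  n  j  i  o  h  d  p
''  0  1  2  3  4  5  6  7  8  9
 o  1  1  2  3  4  5  5  6  7  8
 o  2  2  2  3  4  5  5  6  7  8
 o  3  3  3  3  4  5  5  6  7  8
 k  4  4  4  4  4  5  6  6  7  8
 h  5  5  5  5  5  5  6  6  7  8
 c  6  6  6  6  6  6  6  7  7  8
 p  7  7  7  7  7  7  7  7  8  7
 h  8  8  8  8  8  8  8  7  8  8
 l  9  9  9  9  9  9  9  8  8  9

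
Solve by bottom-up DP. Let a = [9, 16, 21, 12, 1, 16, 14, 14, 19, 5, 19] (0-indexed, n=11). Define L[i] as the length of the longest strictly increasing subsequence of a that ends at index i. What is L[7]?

3

   i    0    1    2    3    4    5    6    7    8    9   10
a[i]    9   16   21   12    1   16   14   14   19    5   19
L[i]    1    2    3    2    1    3    3    3    4    2    4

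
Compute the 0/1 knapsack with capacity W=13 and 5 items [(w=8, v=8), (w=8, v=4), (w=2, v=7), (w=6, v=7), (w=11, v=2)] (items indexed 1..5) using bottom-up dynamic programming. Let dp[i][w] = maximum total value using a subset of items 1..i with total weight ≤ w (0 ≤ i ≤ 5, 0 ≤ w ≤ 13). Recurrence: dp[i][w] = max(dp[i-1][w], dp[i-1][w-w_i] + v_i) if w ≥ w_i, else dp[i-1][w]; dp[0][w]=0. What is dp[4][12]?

15

i\w   0   1   2   3   4   5   6   7   8   9  10  11  12  13
  0   0   0   0   0   0   0   0   0   0   0   0   0   0   0
  1   0   0   0   0   0   0   0   0   8   8   8   8   8   8
  2   0   0   0   0   0   0   0   0   8   8   8   8   8   8
  3   0   0   7   7   7   7   7   7   8   8  15  15  15  15
  4   0   0   7   7   7   7   7   7  14  14  15  15  15  15
  5   0   0   7   7   7   7   7   7  14  14  15  15  15  15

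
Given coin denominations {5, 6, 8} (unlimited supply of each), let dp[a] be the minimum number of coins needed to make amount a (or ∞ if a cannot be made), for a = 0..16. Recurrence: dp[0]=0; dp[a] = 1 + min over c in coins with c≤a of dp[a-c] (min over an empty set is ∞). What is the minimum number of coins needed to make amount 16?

 a  0  1  2  3  4  5  6  7  8  9 10 11 12 13 14 15 16
dp  0  -  -  -  -  1  1  -  1  -  2  2  2  2  2  3  2
(- denotes ∞ / unreachable)

2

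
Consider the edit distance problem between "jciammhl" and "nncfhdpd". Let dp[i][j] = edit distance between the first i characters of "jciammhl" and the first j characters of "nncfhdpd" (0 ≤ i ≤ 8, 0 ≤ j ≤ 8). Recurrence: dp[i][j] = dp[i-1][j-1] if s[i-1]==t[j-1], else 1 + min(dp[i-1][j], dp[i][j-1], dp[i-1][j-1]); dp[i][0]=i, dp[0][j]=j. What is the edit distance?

   ''  n  n  c  f  h  d  p  d
''  0  1  2  3  4  5  6  7  8
 j  1  1  2  3  4  5  6  7  8
 c  2  2  2  2  3  4  5  6  7
 i  3  3  3  3  3  4  5  6  7
 a  4  4  4  4  4  4  5  6  7
 m  5  5  5  5  5  5  5  6  7
 m  6  6  6  6  6  6  6  6  7
 h  7  7  7  7  7  6  7  7  7
 l  8  8  8  8  8  7  7  8  8

8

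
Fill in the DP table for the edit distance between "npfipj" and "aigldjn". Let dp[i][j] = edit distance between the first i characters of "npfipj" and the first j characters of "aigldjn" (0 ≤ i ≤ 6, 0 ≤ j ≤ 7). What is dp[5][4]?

5

   ''  a  i  g  l  d  j  n
''  0  1  2  3  4  5  6  7
 n  1  1  2  3  4  5  6  6
 p  2  2  2  3  4  5  6  7
 f  3  3  3  3  4  5  6  7
 i  4  4  3  4  4  5  6  7
 p  5  5  4  4  5  5  6  7
 j  6  6  5  5  5  6  5  6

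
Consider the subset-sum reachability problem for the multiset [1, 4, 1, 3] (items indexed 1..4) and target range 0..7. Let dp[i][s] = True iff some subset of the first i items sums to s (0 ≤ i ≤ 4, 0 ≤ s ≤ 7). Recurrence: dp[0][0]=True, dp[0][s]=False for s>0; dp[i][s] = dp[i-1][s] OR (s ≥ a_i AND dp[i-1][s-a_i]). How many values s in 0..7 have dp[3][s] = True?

i\s   0   1   2   3   4   5   6   7
  0   T   F   F   F   F   F   F   F
  1   T   T   F   F   F   F   F   F
  2   T   T   F   F   T   T   F   F
  3   T   T   T   F   T   T   T   F
  4   T   T   T   T   T   T   T   T

6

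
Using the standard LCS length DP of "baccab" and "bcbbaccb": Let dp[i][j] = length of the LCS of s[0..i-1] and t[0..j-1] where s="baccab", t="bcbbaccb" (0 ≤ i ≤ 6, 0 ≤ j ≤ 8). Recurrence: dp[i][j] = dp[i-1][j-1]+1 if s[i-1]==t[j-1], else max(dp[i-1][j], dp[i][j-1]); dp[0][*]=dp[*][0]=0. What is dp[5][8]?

4

   ''  b  c  b  b  a  c  c  b
''  0  0  0  0  0  0  0  0  0
 b  0  1  1  1  1  1  1  1  1
 a  0  1  1  1  1  2  2  2  2
 c  0  1  2  2  2  2  3  3  3
 c  0  1  2  2  2  2  3  4  4
 a  0  1  2  2  2  3  3  4  4
 b  0  1  2  3  3  3  3  4  5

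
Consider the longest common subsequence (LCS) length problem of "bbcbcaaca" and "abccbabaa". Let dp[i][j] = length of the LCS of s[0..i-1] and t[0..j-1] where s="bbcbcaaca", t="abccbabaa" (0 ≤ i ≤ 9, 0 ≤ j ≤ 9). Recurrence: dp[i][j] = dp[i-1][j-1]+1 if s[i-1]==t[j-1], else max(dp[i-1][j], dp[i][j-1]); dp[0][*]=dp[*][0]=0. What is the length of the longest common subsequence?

6

   ''  a  b  c  c  b  a  b  a  a
''  0  0  0  0  0  0  0  0  0  0
 b  0  0  1  1  1  1  1  1  1  1
 b  0  0  1  1  1  2  2  2  2  2
 c  0  0  1  2  2  2  2  2  2  2
 b  0  0  1  2  2  3  3  3  3  3
 c  0  0  1  2  3  3  3  3  3  3
 a  0  1  1  2  3  3  4  4  4  4
 a  0  1  1  2  3  3  4  4  5  5
 c  0  1  1  2  3  3  4  4  5  5
 a  0  1  1  2  3  3  4  4  5  6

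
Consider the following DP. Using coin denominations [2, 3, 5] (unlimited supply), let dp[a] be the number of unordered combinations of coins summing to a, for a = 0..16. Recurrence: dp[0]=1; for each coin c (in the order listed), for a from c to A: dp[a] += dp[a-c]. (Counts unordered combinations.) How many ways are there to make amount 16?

7

after  coin     0     1     2     3     4     5     6     7     8     9    10    11    12    13    14    15    16
          2     1     0     1     0     1     0     1     0     1     0     1     0     1     0     1     0     1
          3     1     0     1     1     1     1     2     1     2     2     2     2     3     2     3     3     3
          5     1     0     1     1     1     2     2     2     3     3     4     4     5     5     6     7     7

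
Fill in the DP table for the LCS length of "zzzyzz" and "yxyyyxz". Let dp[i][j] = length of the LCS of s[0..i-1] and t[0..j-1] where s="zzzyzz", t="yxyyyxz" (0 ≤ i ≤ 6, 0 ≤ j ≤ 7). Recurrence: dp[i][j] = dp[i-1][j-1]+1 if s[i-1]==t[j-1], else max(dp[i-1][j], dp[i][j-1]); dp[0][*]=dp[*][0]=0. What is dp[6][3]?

   ''  y  x  y  y  y  x  z
''  0  0  0  0  0  0  0  0
 z  0  0  0  0  0  0  0  1
 z  0  0  0  0  0  0  0  1
 z  0  0  0  0  0  0  0  1
 y  0  1  1  1  1  1  1  1
 z  0  1  1  1  1  1  1  2
 z  0  1  1  1  1  1  1  2

1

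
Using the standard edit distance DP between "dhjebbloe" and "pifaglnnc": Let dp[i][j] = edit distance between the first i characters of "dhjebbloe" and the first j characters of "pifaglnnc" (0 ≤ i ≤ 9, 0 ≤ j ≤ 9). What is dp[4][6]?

   ''  p  i  f  a  g  l  n  n  c
''  0  1  2  3  4  5  6  7  8  9
 d  1  1  2  3  4  5  6  7  8  9
 h  2  2  2  3  4  5  6  7  8  9
 j  3  3  3  3  4  5  6  7  8  9
 e  4  4  4  4  4  5  6  7  8  9
 b  5  5  5  5  5  5  6  7  8  9
 b  6  6  6  6  6  6  6  7  8  9
 l  7  7  7  7  7  7  6  7  8  9
 o  8  8  8  8  8  8  7  7  8  9
 e  9  9  9  9  9  9  8  8  8  9

6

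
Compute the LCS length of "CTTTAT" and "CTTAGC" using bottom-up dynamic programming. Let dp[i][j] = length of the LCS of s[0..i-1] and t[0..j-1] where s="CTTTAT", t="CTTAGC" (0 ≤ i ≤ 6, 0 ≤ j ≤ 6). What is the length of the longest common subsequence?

   ''  C  T  T  A  G  C
''  0  0  0  0  0  0  0
 C  0  1  1  1  1  1  1
 T  0  1  2  2  2  2  2
 T  0  1  2  3  3  3  3
 T  0  1  2  3  3  3  3
 A  0  1  2  3  4  4  4
 T  0  1  2  3  4  4  4

4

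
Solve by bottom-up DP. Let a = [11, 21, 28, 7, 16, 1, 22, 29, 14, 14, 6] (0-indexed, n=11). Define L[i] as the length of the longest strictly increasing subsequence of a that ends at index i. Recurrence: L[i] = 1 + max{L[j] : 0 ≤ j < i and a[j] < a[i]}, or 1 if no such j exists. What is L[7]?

4

   i    0    1    2    3    4    5    6    7    8    9   10
a[i]   11   21   28    7   16    1   22   29   14   14    6
L[i]    1    2    3    1    2    1    3    4    2    2    2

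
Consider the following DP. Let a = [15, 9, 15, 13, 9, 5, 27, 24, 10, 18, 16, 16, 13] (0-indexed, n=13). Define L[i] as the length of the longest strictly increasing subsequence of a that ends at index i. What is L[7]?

   i    0    1    2    3    4    5    6    7    8    9   10   11   12
a[i]   15    9   15   13    9    5   27   24   10   18   16   16   13
L[i]    1    1    2    2    1    1    3    3    2    3    3    3    3

3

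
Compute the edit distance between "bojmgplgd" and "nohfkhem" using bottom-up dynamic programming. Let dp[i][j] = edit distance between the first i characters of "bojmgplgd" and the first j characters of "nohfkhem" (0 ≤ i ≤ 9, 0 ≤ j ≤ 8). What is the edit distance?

   ''  n  o  h  f  k  h  e  m
''  0  1  2  3  4  5  6  7  8
 b  1  1  2  3  4  5  6  7  8
 o  2  2  1  2  3  4  5  6  7
 j  3  3  2  2  3  4  5  6  7
 m  4  4  3  3  3  4  5  6  6
 g  5  5  4  4  4  4  5  6  7
 p  6  6  5  5  5  5  5  6  7
 l  7  7  6  6  6  6  6  6  7
 g  8  8  7  7  7  7  7  7  7
 d  9  9  8  8  8  8  8  8  8

8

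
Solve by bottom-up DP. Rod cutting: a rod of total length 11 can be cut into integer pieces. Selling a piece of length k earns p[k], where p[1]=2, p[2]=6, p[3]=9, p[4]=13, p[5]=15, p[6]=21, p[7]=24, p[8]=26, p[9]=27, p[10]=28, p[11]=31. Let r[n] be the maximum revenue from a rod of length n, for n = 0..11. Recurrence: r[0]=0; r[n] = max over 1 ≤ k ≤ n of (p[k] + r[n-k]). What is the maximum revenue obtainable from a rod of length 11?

37

   n    0    1    2    3    4    5    6    7    8    9   10   11
r[n]    0    2    6    9   13   15   21   24   27   30   34   37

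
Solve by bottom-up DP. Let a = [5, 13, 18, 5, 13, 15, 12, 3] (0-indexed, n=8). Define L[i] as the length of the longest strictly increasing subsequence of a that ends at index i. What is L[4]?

   i    0    1    2    3    4    5    6    7
a[i]    5   13   18    5   13   15   12    3
L[i]    1    2    3    1    2    3    2    1

2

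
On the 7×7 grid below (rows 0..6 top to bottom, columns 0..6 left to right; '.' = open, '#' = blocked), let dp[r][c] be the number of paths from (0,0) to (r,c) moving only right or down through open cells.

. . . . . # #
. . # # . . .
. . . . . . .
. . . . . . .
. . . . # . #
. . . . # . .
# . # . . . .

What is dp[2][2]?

r\c   0   1   2   3   4   5   6
  0   1   1   1   1   1   0   0
  1   1   2   0   0   1   1   1
  2   1   3   3   3   4   5   6
  3   1   4   7  10  14  19  25
  4   1   5  12  22   0  19   0
  5   1   6  18  40   0  19  19
  6   0   6   0  40  40  59  78

3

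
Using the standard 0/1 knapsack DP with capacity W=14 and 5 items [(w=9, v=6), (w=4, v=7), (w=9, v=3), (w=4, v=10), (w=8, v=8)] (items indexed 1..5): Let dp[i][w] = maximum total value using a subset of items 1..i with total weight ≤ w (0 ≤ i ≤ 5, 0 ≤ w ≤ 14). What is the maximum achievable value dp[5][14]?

18

i\w   0   1   2   3   4   5   6   7   8   9  10  11  12  13  14
  0   0   0   0   0   0   0   0   0   0   0   0   0   0   0   0
  1   0   0   0   0   0   0   0   0   0   6   6   6   6   6   6
  2   0   0   0   0   7   7   7   7   7   7   7   7   7  13  13
  3   0   0   0   0   7   7   7   7   7   7   7   7   7  13  13
  4   0   0   0   0  10  10  10  10  17  17  17  17  17  17  17
  5   0   0   0   0  10  10  10  10  17  17  17  17  18  18  18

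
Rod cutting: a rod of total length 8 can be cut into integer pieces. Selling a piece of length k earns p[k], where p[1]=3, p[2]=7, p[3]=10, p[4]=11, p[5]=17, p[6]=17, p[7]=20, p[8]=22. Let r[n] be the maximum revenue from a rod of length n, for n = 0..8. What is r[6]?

   n    0    1    2    3    4    5    6    7    8
r[n]    0    3    7   10   14   17   21   24   28

21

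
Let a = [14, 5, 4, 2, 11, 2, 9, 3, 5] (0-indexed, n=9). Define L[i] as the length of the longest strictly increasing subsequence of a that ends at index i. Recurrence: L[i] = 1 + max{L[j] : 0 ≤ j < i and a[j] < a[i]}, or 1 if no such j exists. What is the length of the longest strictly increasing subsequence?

3

   i    0    1    2    3    4    5    6    7    8
a[i]   14    5    4    2   11    2    9    3    5
L[i]    1    1    1    1    2    1    2    2    3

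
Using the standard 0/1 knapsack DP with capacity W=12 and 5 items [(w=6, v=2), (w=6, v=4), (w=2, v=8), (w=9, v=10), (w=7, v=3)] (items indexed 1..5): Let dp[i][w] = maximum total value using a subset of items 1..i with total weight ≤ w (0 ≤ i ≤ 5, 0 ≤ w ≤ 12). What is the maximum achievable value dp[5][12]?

18

i\w   0   1   2   3   4   5   6   7   8   9  10  11  12
  0   0   0   0   0   0   0   0   0   0   0   0   0   0
  1   0   0   0   0   0   0   2   2   2   2   2   2   2
  2   0   0   0   0   0   0   4   4   4   4   4   4   6
  3   0   0   8   8   8   8   8   8  12  12  12  12  12
  4   0   0   8   8   8   8   8   8  12  12  12  18  18
  5   0   0   8   8   8   8   8   8  12  12  12  18  18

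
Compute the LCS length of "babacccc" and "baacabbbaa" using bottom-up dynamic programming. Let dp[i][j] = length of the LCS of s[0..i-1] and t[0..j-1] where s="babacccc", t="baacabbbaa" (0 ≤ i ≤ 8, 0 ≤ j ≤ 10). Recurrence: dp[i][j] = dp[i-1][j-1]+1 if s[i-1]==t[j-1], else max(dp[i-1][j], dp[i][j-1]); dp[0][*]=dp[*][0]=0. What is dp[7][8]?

4

   ''  b  a  a  c  a  b  b  b  a  a
''  0  0  0  0  0  0  0  0  0  0  0
 b  0  1  1  1  1  1  1  1  1  1  1
 a  0  1  2  2  2  2  2  2  2  2  2
 b  0  1  2  2  2  2  3  3  3  3  3
 a  0  1  2  3  3  3  3  3  3  4  4
 c  0  1  2  3  4  4  4  4  4  4  4
 c  0  1  2  3  4  4  4  4  4  4  4
 c  0  1  2  3  4  4  4  4  4  4  4
 c  0  1  2  3  4  4  4  4  4  4  4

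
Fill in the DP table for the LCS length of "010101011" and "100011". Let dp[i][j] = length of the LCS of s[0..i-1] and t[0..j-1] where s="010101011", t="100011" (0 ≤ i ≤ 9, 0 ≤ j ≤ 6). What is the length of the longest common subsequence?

6

   ''  1  0  0  0  1  1
''  0  0  0  0  0  0  0
 0  0  0  1  1  1  1  1
 1  0  1  1  1  1  2  2
 0  0  1  2  2  2  2  2
 1  0  1  2  2  2  3  3
 0  0  1  2  3  3  3  3
 1  0  1  2  3  3  4  4
 0  0  1  2  3  4  4  4
 1  0  1  2  3  4  5  5
 1  0  1  2  3  4  5  6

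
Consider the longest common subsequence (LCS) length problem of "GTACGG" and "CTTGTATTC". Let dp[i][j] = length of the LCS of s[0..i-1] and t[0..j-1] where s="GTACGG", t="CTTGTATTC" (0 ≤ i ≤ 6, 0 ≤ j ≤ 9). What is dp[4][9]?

   ''  C  T  T  G  T  A  T  T  C
''  0  0  0  0  0  0  0  0  0  0
 G  0  0  0  0  1  1  1  1  1  1
 T  0  0  1  1  1  2  2  2  2  2
 A  0  0  1  1  1  2  3  3  3  3
 C  0  1  1  1  1  2  3  3  3  4
 G  0  1  1  1  2  2  3  3  3  4
 G  0  1  1  1  2  2  3  3  3  4

4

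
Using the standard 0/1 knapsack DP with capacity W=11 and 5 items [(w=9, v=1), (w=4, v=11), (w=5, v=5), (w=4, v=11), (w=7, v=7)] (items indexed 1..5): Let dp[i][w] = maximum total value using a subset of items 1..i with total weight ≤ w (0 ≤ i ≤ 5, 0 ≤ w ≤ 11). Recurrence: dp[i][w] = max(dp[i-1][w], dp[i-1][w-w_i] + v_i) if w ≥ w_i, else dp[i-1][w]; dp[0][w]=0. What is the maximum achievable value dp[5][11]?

22

i\w   0   1   2   3   4   5   6   7   8   9  10  11
  0   0   0   0   0   0   0   0   0   0   0   0   0
  1   0   0   0   0   0   0   0   0   0   1   1   1
  2   0   0   0   0  11  11  11  11  11  11  11  11
  3   0   0   0   0  11  11  11  11  11  16  16  16
  4   0   0   0   0  11  11  11  11  22  22  22  22
  5   0   0   0   0  11  11  11  11  22  22  22  22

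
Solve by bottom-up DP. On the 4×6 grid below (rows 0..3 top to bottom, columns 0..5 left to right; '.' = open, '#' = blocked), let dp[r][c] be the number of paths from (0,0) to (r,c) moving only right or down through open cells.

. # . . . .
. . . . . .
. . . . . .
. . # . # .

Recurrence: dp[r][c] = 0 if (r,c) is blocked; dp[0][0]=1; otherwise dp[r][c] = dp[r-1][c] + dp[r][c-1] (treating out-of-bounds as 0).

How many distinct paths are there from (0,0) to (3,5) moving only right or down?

6

r\c   0   1   2   3   4   5
  0   1   0   0   0   0   0
  1   1   1   1   1   1   1
  2   1   2   3   4   5   6
  3   1   3   0   4   0   6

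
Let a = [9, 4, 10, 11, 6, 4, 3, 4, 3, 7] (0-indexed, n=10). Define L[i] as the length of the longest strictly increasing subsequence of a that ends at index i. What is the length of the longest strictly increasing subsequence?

3

   i    0    1    2    3    4    5    6    7    8    9
a[i]    9    4   10   11    6    4    3    4    3    7
L[i]    1    1    2    3    2    1    1    2    1    3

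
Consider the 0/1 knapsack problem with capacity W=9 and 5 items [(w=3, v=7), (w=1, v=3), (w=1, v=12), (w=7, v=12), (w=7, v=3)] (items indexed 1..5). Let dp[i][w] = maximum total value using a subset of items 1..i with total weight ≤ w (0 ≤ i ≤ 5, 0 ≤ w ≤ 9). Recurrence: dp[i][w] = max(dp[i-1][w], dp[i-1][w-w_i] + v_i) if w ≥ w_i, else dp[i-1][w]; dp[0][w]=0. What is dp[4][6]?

22

i\w   0   1   2   3   4   5   6   7   8   9
  0   0   0   0   0   0   0   0   0   0   0
  1   0   0   0   7   7   7   7   7   7   7
  2   0   3   3   7  10  10  10  10  10  10
  3   0  12  15  15  19  22  22  22  22  22
  4   0  12  15  15  19  22  22  22  24  27
  5   0  12  15  15  19  22  22  22  24  27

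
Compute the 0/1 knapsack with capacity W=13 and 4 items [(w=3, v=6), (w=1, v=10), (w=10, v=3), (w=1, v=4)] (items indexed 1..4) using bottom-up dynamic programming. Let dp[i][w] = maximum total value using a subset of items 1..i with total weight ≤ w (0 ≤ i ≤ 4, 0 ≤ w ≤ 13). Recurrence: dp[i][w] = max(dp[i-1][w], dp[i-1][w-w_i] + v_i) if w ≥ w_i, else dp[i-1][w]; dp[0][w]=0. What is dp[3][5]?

i\w   0   1   2   3   4   5   6   7   8   9  10  11  12  13
  0   0   0   0   0   0   0   0   0   0   0   0   0   0   0
  1   0   0   0   6   6   6   6   6   6   6   6   6   6   6
  2   0  10  10  10  16  16  16  16  16  16  16  16  16  16
  3   0  10  10  10  16  16  16  16  16  16  16  16  16  16
  4   0  10  14  14  16  20  20  20  20  20  20  20  20  20

16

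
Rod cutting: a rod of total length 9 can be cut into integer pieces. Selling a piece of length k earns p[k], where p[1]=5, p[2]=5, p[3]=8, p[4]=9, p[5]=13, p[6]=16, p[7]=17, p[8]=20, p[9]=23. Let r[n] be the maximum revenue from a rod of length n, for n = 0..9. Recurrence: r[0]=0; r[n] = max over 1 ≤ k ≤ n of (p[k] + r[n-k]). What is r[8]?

   n    0    1    2    3    4    5    6    7    8    9
r[n]    0    5   10   15   20   25   30   35   40   45

40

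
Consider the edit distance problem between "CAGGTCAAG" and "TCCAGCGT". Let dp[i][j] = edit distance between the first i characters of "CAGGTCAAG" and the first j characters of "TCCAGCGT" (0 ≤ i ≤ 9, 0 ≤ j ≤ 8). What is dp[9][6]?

   ''  T  C  C  A  G  C  G  T
''  0  1  2  3  4  5  6  7  8
 C  1  1  1  2  3  4  5  6  7
 A  2  2  2  2  2  3  4  5  6
 G  3  3  3  3  3  2  3  4  5
 G  4  4  4  4  4  3  3  3  4
 T  5  4  5  5  5  4  4  4  3
 C  6  5  4  5  6  5  4  5  4
 A  7  6  5  5  5  6  5  5  5
 A  8  7  6  6  5  6  6  6  6
 G  9  8  7  7  6  5  6  6  7

6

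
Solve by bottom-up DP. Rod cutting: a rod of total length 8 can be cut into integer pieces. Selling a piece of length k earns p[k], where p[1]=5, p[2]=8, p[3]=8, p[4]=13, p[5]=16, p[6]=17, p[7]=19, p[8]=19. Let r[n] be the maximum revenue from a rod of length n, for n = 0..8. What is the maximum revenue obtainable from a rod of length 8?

40

   n    0    1    2    3    4    5    6    7    8
r[n]    0    5   10   15   20   25   30   35   40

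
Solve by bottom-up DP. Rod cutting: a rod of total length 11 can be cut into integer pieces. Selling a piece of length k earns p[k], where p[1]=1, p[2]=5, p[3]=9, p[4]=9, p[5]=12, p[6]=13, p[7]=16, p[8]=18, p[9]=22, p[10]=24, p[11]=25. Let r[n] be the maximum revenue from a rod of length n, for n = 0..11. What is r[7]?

19

   n    0    1    2    3    4    5    6    7    8    9   10   11
r[n]    0    1    5    9   10   14   18   19   23   27   28   32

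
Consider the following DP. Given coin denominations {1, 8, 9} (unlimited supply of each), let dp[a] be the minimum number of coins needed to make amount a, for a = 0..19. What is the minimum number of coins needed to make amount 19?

 a  0  1  2  3  4  5  6  7  8  9 10 11 12 13 14 15 16 17 18 19
dp  0  1  2  3  4  5  6  7  1  1  2  3  4  5  6  7  2  2  2  3

3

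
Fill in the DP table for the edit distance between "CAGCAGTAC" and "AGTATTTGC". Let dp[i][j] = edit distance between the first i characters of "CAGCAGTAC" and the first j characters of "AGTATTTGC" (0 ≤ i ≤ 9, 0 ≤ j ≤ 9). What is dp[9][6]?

   ''  A  G  T  A  T  T  T  G  C
''  0  1  2  3  4  5  6  7  8  9
 C  1  1  2  3  4  5  6  7  8  8
 A  2  1  2  3  3  4  5  6  7  8
 G  3  2  1  2  3  4  5  6  6  7
 C  4  3  2  2  3  4  5  6  7  6
 A  5  4  3  3  2  3  4  5  6  7
 G  6  5  4  4  3  3  4  5  5  6
 T  7  6  5  4  4  3  3  4  5  6
 A  8  7  6  5  4  4  4  4  5  6
 C  9  8  7  6  5  5  5  5  5  5

5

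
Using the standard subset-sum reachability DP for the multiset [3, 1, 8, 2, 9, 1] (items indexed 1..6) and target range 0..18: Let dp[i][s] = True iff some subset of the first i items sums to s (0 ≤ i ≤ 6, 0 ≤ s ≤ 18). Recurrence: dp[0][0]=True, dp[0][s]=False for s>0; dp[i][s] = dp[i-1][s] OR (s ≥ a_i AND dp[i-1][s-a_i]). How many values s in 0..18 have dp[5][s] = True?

17

i\s   0   1   2   3   4   5   6   7   8   9  10  11  12  13  14  15  16  17  18
  0   T   F   F   F   F   F   F   F   F   F   F   F   F   F   F   F   F   F   F
  1   T   F   F   T   F   F   F   F   F   F   F   F   F   F   F   F   F   F   F
  2   T   T   F   T   T   F   F   F   F   F   F   F   F   F   F   F   F   F   F
  3   T   T   F   T   T   F   F   F   T   T   F   T   T   F   F   F   F   F   F
  4   T   T   T   T   T   T   T   F   T   T   T   T   T   T   T   F   F   F   F
  5   T   T   T   T   T   T   T   F   T   T   T   T   T   T   T   T   F   T   T
  6   T   T   T   T   T   T   T   T   T   T   T   T   T   T   T   T   T   T   T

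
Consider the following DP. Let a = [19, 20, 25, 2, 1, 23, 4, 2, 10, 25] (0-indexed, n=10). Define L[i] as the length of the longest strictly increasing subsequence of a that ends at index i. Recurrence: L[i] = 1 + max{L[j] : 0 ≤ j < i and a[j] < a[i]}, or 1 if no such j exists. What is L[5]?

3

   i    0    1    2    3    4    5    6    7    8    9
a[i]   19   20   25    2    1   23    4    2   10   25
L[i]    1    2    3    1    1    3    2    2    3    4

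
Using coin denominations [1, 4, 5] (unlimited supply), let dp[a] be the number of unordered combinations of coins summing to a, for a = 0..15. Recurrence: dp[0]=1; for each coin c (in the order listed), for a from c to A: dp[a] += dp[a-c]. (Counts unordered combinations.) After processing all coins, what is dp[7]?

3

after  coin     0     1     2     3     4     5     6     7     8     9    10    11    12    13    14    15
          1     1     1     1     1     1     1     1     1     1     1     1     1     1     1     1     1
          4     1     1     1     1     2     2     2     2     3     3     3     3     4     4     4     4
          5     1     1     1     1     2     3     3     3     4     5     6     6     7     8     9    10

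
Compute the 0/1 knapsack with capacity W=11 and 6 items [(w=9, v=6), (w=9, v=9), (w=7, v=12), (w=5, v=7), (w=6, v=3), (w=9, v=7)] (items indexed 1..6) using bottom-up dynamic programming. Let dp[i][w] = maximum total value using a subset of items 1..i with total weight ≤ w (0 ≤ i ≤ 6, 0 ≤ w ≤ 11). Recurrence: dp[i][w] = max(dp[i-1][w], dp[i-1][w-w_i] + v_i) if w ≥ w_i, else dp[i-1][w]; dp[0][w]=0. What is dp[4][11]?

12

i\w   0   1   2   3   4   5   6   7   8   9  10  11
  0   0   0   0   0   0   0   0   0   0   0   0   0
  1   0   0   0   0   0   0   0   0   0   6   6   6
  2   0   0   0   0   0   0   0   0   0   9   9   9
  3   0   0   0   0   0   0   0  12  12  12  12  12
  4   0   0   0   0   0   7   7  12  12  12  12  12
  5   0   0   0   0   0   7   7  12  12  12  12  12
  6   0   0   0   0   0   7   7  12  12  12  12  12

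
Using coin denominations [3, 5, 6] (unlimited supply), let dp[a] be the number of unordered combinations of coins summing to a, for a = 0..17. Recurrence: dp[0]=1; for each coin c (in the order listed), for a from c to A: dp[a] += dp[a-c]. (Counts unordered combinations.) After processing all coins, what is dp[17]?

3

after  coin     0     1     2     3     4     5     6     7     8     9    10    11    12    13    14    15    16    17
          3     1     0     0     1     0     0     1     0     0     1     0     0     1     0     0     1     0     0
          5     1     0     0     1     0     1     1     0     1     1     1     1     1     1     1     2     1     1
          6     1     0     0     1     0     1     2     0     1     2     1     2     3     1     2     4     2     3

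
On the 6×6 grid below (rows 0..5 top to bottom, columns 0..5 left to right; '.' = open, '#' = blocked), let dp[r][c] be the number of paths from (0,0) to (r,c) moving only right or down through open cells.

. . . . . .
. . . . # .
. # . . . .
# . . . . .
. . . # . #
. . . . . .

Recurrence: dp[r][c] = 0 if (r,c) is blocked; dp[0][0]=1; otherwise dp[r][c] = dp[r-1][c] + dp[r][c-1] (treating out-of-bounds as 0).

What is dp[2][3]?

7

r\c   0   1   2   3   4   5
  0   1   1   1   1   1   1
  1   1   2   3   4   0   1
  2   1   0   3   7   7   8
  3   0   0   3  10  17  25
  4   0   0   3   0  17   0
  5   0   0   3   3  20  20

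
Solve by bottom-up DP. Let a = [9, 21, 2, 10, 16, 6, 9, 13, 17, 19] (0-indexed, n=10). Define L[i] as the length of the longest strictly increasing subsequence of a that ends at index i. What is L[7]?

   i    0    1    2    3    4    5    6    7    8    9
a[i]    9   21    2   10   16    6    9   13   17   19
L[i]    1    2    1    2    3    2    3    4    5    6

4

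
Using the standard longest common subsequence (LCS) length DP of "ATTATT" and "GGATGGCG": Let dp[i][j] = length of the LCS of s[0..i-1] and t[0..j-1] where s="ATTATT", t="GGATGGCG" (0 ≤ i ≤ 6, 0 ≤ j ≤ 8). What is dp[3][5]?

2

   ''  G  G  A  T  G  G  C  G
''  0  0  0  0  0  0  0  0  0
 A  0  0  0  1  1  1  1  1  1
 T  0  0  0  1  2  2  2  2  2
 T  0  0  0  1  2  2  2  2  2
 A  0  0  0  1  2  2  2  2  2
 T  0  0  0  1  2  2  2  2  2
 T  0  0  0  1  2  2  2  2  2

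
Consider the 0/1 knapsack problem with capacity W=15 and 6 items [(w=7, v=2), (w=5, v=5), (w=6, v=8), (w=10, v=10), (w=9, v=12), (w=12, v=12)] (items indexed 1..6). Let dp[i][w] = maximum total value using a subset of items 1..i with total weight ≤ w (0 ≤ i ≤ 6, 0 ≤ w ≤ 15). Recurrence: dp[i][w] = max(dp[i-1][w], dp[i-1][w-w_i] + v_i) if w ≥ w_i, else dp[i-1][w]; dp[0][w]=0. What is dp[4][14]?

13

i\w   0   1   2   3   4   5   6   7   8   9  10  11  12  13  14  15
  0   0   0   0   0   0   0   0   0   0   0   0   0   0   0   0   0
  1   0   0   0   0   0   0   0   2   2   2   2   2   2   2   2   2
  2   0   0   0   0   0   5   5   5   5   5   5   5   7   7   7   7
  3   0   0   0   0   0   5   8   8   8   8   8  13  13  13  13  13
  4   0   0   0   0   0   5   8   8   8   8  10  13  13  13  13  15
  5   0   0   0   0   0   5   8   8   8  12  12  13  13  13  17  20
  6   0   0   0   0   0   5   8   8   8  12  12  13  13  13  17  20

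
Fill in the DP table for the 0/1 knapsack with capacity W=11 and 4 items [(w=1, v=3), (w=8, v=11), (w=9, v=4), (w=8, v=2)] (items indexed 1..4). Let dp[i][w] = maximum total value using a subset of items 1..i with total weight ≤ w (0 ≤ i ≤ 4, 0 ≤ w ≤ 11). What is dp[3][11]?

14

i\w   0   1   2   3   4   5   6   7   8   9  10  11
  0   0   0   0   0   0   0   0   0   0   0   0   0
  1   0   3   3   3   3   3   3   3   3   3   3   3
  2   0   3   3   3   3   3   3   3  11  14  14  14
  3   0   3   3   3   3   3   3   3  11  14  14  14
  4   0   3   3   3   3   3   3   3  11  14  14  14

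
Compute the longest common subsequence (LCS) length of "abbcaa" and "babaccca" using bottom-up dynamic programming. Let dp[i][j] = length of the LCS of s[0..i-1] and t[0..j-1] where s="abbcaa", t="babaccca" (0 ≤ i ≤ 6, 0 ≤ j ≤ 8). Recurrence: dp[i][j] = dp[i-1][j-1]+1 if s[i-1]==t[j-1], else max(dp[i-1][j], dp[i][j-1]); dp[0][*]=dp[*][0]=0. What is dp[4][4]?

   ''  b  a  b  a  c  c  c  a
''  0  0  0  0  0  0  0  0  0
 a  0  0  1  1  1  1  1  1  1
 b  0  1  1  2  2  2  2  2  2
 b  0  1  1  2  2  2  2  2  2
 c  0  1  1  2  2  3  3  3  3
 a  0  1  2  2  3  3  3  3  4
 a  0  1  2  2  3  3  3  3  4

2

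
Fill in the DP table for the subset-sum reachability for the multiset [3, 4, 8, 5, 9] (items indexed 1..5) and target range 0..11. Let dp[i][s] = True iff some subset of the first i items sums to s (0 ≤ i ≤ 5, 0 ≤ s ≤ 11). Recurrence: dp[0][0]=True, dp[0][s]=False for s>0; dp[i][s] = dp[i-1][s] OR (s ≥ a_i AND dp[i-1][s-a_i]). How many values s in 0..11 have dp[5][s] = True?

8

i\s   0   1   2   3   4   5   6   7   8   9  10  11
  0   T   F   F   F   F   F   F   F   F   F   F   F
  1   T   F   F   T   F   F   F   F   F   F   F   F
  2   T   F   F   T   T   F   F   T   F   F   F   F
  3   T   F   F   T   T   F   F   T   T   F   F   T
  4   T   F   F   T   T   T   F   T   T   T   F   T
  5   T   F   F   T   T   T   F   T   T   T   F   T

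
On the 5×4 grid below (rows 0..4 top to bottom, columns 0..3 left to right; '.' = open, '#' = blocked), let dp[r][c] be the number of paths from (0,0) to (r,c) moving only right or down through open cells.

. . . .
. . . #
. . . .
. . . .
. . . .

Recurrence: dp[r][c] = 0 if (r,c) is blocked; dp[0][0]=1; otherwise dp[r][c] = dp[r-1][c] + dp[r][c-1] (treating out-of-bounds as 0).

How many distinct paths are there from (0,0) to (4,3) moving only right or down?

r\c   0   1   2   3
  0   1   1   1   1
  1   1   2   3   0
  2   1   3   6   6
  3   1   4  10  16
  4   1   5  15  31

31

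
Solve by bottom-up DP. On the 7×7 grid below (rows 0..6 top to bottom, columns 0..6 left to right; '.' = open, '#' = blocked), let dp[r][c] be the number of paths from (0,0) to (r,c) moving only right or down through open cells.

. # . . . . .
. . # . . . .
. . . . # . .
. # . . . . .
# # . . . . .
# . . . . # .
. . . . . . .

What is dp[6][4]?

r\c   0   1   2   3   4   5   6
  0   1   0   0   0   0   0   0
  1   1   1   0   0   0   0   0
  2   1   2   2   2   0   0   0
  3   1   0   2   4   4   4   4
  4   0   0   2   6  10  14  18
  5   0   0   2   8  18   0  18
  6   0   0   2  10  28  28  46

28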